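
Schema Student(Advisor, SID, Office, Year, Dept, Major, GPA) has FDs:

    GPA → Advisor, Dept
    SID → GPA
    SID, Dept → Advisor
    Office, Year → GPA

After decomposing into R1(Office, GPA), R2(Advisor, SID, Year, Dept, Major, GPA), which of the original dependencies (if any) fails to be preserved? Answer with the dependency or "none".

Check Office, Year → GPA: no single fragment contains all of {Office, Year, GPA}, and the restricted closure of {Office, Year} across the fragments never reaches {GPA}.
GPA → Advisor, Dept is preserved.
SID → GPA is preserved.
SID, Dept → Advisor is preserved.

Office, Year → GPA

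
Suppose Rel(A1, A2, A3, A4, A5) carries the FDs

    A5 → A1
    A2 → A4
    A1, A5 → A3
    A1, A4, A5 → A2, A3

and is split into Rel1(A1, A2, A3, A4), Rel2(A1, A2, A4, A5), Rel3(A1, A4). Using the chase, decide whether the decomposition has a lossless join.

Chase test. Columns are A1, A2, A3, A4, A5; row i has aⱼ where attribute j ∈ Reli, else bᵢⱼ.
Initial tableau (one row per fragment):
  row 1: a1 a2 a3 a4 b15
  row 2: a1 a2 b23 a4 a5
  row 3: a1 b32 b33 a4 b35
No row becomes fully distinguished — the join is lossy.

No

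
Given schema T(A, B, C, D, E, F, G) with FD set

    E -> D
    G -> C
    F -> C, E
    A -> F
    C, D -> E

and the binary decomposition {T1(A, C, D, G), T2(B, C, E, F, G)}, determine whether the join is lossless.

No

Common attributes: T1 ∩ T2 = {C, G}.
No dependency enlarges {C, G}, so (C, G)⁺ = {C, G}.
The closure contains neither all of T1 = {A, C, D, G} nor all of T2 = {B, C, E, F, G}, so the common attributes are not a superkey of either fragment. The join is lossy.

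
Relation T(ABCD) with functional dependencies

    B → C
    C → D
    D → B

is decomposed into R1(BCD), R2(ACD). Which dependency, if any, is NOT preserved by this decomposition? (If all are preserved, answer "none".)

none

B → C lies within R1.
C → D lies within R1.
D → B lies within R1.
Every dependency is enforceable on the fragments, so the decomposition is dependency-preserving.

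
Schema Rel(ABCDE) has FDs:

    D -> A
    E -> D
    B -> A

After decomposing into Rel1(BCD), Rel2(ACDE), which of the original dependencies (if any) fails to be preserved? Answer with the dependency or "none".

B -> A

Check B → A: no single fragment contains all of {AB}, and the restricted closure of {B} across the fragments never reaches {A}.
D → A is preserved.
E → D is preserved.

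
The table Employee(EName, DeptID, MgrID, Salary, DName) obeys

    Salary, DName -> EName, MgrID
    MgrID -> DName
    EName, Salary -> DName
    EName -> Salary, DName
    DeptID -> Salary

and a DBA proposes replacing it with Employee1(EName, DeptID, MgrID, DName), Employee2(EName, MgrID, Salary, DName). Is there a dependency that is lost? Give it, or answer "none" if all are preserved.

DeptID -> Salary

Check DeptID → Salary: no single fragment contains all of {DeptID, Salary}, and the restricted closure of {DeptID} across the fragments never reaches {Salary}.
Salary, DName → EName, MgrID is preserved.
MgrID → DName is preserved.
EName, Salary → DName is preserved.
EName → Salary, DName is preserved.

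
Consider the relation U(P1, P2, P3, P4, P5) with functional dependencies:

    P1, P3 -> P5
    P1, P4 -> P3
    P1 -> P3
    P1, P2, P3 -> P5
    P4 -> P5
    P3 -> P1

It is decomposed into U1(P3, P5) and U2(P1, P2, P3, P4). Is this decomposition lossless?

Common attributes: U1 ∩ U2 = {P3}.
Closure of {P3}: P3 → P1 applies, adding P1; P1, P3 → P5 applies, adding P5. So (P3)⁺ = {P1, P3, P5}.
This closure contains every attribute of U1, so U1 ∩ U2 → U1. The join is lossless.

Yes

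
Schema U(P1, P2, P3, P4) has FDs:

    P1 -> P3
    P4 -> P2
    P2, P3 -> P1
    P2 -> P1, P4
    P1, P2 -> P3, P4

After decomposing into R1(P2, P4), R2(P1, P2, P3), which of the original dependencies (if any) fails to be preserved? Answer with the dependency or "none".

none

P1 → P3 lies within R2.
P4 → P2 lies within R1.
P2, P3 → P1 lies within R2.
P2 → P1, P4: restricted closure across fragments reaches P1, P4.
P1, P2 → P3, P4: restricted closure across fragments reaches P3, P4.
Every dependency is enforceable on the fragments, so the decomposition is dependency-preserving.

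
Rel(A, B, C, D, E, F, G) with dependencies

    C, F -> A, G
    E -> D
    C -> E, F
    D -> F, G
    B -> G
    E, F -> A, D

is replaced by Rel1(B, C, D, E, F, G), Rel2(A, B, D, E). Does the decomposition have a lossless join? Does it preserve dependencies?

Lossless test: (B, D, E)⁺ = {A, B, D, E, F, G}, which contains all of one fragment — lossless.
Dependency preservation: C, F → A, G; E, F → A, D are not contained in any single fragment, but the restricted closure of each left-hand side across the fragments still reaches the right-hand side; the remaining FDs each lie inside some fragment. All dependencies are preserved.

lossless and dependency-preserving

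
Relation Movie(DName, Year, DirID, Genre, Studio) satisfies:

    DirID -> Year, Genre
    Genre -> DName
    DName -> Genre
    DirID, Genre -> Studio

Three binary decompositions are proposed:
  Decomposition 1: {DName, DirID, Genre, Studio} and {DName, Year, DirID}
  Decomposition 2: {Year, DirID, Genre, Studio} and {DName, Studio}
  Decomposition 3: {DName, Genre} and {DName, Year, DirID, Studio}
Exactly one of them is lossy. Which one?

Decomposition 2

Decomposition 1: common = {DName, DirID}, closure = {DName, Year, DirID, Genre, Studio} → lossless.
Decomposition 2: common = {Studio}, closure = {Studio} → lossy.
Decomposition 3: common = {DName}, closure = {DName, Genre} → lossless.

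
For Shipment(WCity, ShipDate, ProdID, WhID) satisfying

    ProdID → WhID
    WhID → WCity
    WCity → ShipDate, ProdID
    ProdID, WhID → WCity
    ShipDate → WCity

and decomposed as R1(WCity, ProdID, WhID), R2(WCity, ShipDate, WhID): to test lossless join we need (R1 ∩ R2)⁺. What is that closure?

WCity, ShipDate, ProdID, WhID

R1 ∩ R2 = {WCity, WhID}.
WCity → ShipDate, ProdID applies, adding ShipDate, ProdID
Closure: {WCity, ShipDate, ProdID, WhID}.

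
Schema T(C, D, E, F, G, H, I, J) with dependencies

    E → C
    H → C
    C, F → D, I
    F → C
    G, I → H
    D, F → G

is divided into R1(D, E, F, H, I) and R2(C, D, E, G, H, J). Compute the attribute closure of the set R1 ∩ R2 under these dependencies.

R1 ∩ R2 = {D, E, H}.
E → C applies, adding C
Closure: {C, D, E, H}.

C, D, E, H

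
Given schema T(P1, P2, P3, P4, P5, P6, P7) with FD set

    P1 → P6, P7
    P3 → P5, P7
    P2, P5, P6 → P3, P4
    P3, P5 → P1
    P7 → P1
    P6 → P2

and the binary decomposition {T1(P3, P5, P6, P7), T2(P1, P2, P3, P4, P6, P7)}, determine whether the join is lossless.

Common attributes: T1 ∩ T2 = {P3, P6, P7}.
Closure of {P3, P6, P7}: P3 → P5, P7 applies, adding P5; P3, P5 → P1 applies, adding P1; P6 → P2 applies, adding P2; P2, P5, P6 → P3, P4 applies, adding P4. So (P3, P6, P7)⁺ = {P1, P2, P3, P4, P5, P6, P7}.
This closure contains every attribute of T1, so T1 ∩ T2 → T1. The join is lossless.

Yes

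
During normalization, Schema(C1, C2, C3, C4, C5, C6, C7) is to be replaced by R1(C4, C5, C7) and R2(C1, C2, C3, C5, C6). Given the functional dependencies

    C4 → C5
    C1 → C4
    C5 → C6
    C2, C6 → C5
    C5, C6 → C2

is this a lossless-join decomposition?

Common attributes: R1 ∩ R2 = {C5}.
Closure of {C5}: C5 → C6 applies, adding C6; C5, C6 → C2 applies, adding C2. So (C5)⁺ = {C2, C5, C6}.
The closure contains neither all of R1 = {C4, C5, C7} nor all of R2 = {C1, C2, C3, C5, C6}, so the common attributes are not a superkey of either fragment. The join is lossy.

No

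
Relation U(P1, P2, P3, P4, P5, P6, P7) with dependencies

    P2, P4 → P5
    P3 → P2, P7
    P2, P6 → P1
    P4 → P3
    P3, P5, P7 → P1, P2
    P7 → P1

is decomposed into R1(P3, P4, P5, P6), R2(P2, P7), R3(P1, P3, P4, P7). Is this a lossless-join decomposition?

Chase test. Columns are P1, P2, P3, P4, P5, P6, P7; row i has aⱼ where attribute j ∈ Ri, else bᵢⱼ.
Initial tableau (one row per fragment):
  row 1: b11 b12 a3 a4 a5 a6 b17
  row 2: b21 a2 b23 b24 b25 b26 a7
  row 3: a1 b32 a3 a4 b35 b36 a7
Rows 1 and 3 agree on P3; apply P3→P2, P7 and equate their P2, P7 entries.
Rows 1 and 2 agree on P7; apply P7→P1 and equate their P1 entries.
Rows 1 and 3 agree on P7; apply P7→P1 and equate their P1 entries.
Rows 1 and 3 agree on P2, P4; apply P2, P4→P5 and equate their P5 entries.
No row becomes fully distinguished — the join is lossy.

No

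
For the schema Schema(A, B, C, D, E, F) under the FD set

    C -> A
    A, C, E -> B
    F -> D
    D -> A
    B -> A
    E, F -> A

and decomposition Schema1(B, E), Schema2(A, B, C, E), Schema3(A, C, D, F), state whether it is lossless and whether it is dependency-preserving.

lossy but dependency-preserving

Lossless test (chase): Rows 1 and 2 agree on B; apply B→A and equate their A entries. No row becomes fully distinguished — the join is lossy.
Dependency preservation: E, F → A is not contained in any single fragment, but the restricted closure of its left-hand side across the fragments still reaches the right-hand side; the remaining FDs each lie inside some fragment. All dependencies are preserved.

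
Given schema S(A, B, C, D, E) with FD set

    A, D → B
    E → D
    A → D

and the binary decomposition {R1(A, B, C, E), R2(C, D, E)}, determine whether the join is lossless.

Yes

Common attributes: R1 ∩ R2 = {C, E}.
Closure of {C, E}: E → D applies, adding D. So (C, E)⁺ = {C, D, E}.
This closure contains every attribute of R2, so R1 ∩ R2 → R2. The join is lossless.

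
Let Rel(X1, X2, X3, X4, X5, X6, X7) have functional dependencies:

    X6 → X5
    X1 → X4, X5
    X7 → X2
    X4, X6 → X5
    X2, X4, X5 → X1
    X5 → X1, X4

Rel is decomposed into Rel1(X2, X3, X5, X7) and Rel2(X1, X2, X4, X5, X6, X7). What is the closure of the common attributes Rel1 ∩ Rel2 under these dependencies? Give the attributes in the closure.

X1, X2, X4, X5, X7

Rel1 ∩ Rel2 = {X2, X5, X7}.
X5 → X1, X4 applies, adding X1, X4
Closure: {X1, X2, X4, X5, X7}.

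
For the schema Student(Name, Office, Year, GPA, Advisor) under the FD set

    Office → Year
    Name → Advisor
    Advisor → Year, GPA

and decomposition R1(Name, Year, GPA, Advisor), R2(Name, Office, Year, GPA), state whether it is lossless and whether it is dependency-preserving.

Lossless test: (Name, Year, GPA)⁺ = {Name, Year, GPA, Advisor}, which contains all of one fragment — lossless.
Dependency preservation: every FD's attributes lie within a single fragment, so each can be enforced locally — preserved.

lossless and dependency-preserving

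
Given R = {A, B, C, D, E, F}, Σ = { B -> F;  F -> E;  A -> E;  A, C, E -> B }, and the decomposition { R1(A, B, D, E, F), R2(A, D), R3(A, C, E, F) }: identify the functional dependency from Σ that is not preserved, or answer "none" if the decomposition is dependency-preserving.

Check A, C, E → B: no single fragment contains all of {A, B, C, E}, and the restricted closure of {A, C, E} across the fragments never reaches {B}.
B → F is preserved.
F → E is preserved.
A → E is preserved.

A, C, E -> B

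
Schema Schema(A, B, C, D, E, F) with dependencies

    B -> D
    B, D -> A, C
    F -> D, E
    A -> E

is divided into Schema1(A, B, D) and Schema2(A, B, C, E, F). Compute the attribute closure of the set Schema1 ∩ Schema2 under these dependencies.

Schema1 ∩ Schema2 = {A, B}.
B → D applies, adding D
B, D → A, C applies, adding C
A → E applies, adding E
Closure: {A, B, C, D, E}.

A, B, C, D, E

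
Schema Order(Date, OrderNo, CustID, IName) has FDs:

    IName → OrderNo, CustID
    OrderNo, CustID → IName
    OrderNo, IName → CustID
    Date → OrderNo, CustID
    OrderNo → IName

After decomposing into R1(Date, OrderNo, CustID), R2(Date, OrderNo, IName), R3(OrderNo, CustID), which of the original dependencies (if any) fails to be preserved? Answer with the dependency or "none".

none

IName → OrderNo, CustID: restricted closure across fragments reaches OrderNo, CustID.
OrderNo, CustID → IName: restricted closure across fragments reaches IName.
OrderNo, IName → CustID: restricted closure across fragments reaches CustID.
Date → OrderNo, CustID lies within R1.
OrderNo → IName lies within R2.
Every dependency is enforceable on the fragments, so the decomposition is dependency-preserving.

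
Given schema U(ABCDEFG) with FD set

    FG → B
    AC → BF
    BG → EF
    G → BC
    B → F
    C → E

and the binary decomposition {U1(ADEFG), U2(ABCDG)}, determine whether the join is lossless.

Common attributes: U1 ∩ U2 = {ADG}.
Closure of {ADG}: G → BC applies, adding BC; B → F applies, adding F; C → E applies, adding E. So (ADG)⁺ = {ABCDEFG}.
This closure contains every attribute of U1, so U1 ∩ U2 → U1. The join is lossless.

Yes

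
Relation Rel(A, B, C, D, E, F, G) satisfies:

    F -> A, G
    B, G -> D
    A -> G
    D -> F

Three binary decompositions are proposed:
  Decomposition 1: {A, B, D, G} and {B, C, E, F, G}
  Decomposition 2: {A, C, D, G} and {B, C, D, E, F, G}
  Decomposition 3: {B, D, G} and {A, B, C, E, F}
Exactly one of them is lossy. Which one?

Decomposition 3

Decomposition 1: common = {B, G}, closure = {A, B, D, F, G} → lossless.
Decomposition 2: common = {C, D, G}, closure = {A, C, D, F, G} → lossless.
Decomposition 3: common = {B}, closure = {B} → lossy.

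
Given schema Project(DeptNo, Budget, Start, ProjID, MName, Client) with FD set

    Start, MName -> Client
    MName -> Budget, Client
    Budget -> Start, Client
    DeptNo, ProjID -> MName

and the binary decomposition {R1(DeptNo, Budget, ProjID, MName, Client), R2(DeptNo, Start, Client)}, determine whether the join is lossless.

Common attributes: R1 ∩ R2 = {DeptNo, Client}.
No dependency enlarges {DeptNo, Client}, so (DeptNo, Client)⁺ = {DeptNo, Client}.
The closure contains neither all of R1 = {DeptNo, Budget, ProjID, MName, Client} nor all of R2 = {DeptNo, Start, Client}, so the common attributes are not a superkey of either fragment. The join is lossy.

No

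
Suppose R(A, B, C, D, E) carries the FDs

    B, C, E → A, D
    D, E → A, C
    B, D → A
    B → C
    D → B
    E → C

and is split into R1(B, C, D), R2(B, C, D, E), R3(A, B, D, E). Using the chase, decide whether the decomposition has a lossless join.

Chase test. Columns are A, B, C, D, E; row i has aⱼ where attribute j ∈ Ri, else bᵢⱼ.
Initial tableau (one row per fragment):
  row 1: b11 a2 a3 a4 b15
  row 2: b21 a2 a3 a4 a5
  row 3: a1 a2 b33 a4 a5
Rows 2 and 3 agree on D, E; apply D, E→A, C and equate their A, C entries.
Rows 1 and 2 agree on B, D; apply B, D→A and equate their A entries.
Row 2 is now all distinguished symbols — the join is lossless.

Yes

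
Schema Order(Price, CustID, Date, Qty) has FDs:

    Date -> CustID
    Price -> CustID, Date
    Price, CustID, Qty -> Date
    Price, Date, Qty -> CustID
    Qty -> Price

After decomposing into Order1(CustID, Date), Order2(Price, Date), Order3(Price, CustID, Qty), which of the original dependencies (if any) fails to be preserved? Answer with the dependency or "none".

none

Date → CustID lies within Order1.
Price → CustID, Date: restricted closure across fragments reaches CustID, Date.
Price, CustID, Qty → Date: restricted closure across fragments reaches Date.
Price, Date, Qty → CustID: restricted closure across fragments reaches CustID.
Qty → Price lies within Order3.
Every dependency is enforceable on the fragments, so the decomposition is dependency-preserving.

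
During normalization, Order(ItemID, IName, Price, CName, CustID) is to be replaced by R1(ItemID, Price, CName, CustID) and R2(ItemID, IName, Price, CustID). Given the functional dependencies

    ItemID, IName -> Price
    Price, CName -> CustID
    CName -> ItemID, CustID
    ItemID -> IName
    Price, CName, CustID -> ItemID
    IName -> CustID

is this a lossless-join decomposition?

Common attributes: R1 ∩ R2 = {ItemID, Price, CustID}.
Closure of {ItemID, Price, CustID}: ItemID → IName applies, adding IName. So (ItemID, Price, CustID)⁺ = {ItemID, IName, Price, CustID}.
This closure contains every attribute of R2, so R1 ∩ R2 → R2. The join is lossless.

Yes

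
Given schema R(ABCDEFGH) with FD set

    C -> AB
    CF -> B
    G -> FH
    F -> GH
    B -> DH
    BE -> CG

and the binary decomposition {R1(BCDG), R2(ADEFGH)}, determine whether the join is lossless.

No

Common attributes: R1 ∩ R2 = {DG}.
Closure of {DG}: G → FH applies, adding FH. So (DG)⁺ = {DFGH}.
The closure contains neither all of R1 = {BCDG} nor all of R2 = {ADEFGH}, so the common attributes are not a superkey of either fragment. The join is lossy.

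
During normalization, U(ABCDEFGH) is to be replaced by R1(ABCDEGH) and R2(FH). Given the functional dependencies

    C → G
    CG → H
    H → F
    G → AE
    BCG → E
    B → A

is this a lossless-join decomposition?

Common attributes: R1 ∩ R2 = {H}.
Closure of {H}: H → F applies, adding F. So (H)⁺ = {FH}.
This closure contains every attribute of R2, so R1 ∩ R2 → R2. The join is lossless.

Yes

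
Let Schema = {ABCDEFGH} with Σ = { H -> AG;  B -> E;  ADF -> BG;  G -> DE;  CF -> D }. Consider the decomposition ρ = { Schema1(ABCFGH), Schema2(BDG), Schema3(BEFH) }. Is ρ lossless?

Chase test. Columns are ABCDEFGH; row i has aⱼ where attribute j ∈ Schemai, else bᵢⱼ.
Initial tableau (one row per fragment):
  row 1: a1 a2 a3 b14 b15 a6 a7 a8
  row 2: b21 a2 b23 a4 b25 b26 a7 b28
  row 3: b31 a2 b33 b34 a5 a6 b37 a8
Rows 1 and 3 agree on H; apply H→AG and equate their AG entries.
Rows 1 and 2 agree on B; apply B→E and equate their E entries.
Rows 1 and 3 agree on B; apply B→E and equate their E entries.
Rows 1 and 2 agree on G; apply G→DE and equate their DE entries.
Rows 1 and 3 agree on G; apply G→DE and equate their DE entries.
Row 1 is now all distinguished symbols — the join is lossless.

Yes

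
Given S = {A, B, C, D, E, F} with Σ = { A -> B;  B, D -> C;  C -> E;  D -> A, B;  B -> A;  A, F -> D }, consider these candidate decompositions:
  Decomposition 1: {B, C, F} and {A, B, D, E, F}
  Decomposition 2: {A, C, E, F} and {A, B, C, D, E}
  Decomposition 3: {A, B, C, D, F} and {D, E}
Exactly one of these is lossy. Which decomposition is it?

Decomposition 1: common = {B, F}, closure = {A, B, C, D, E, F} → lossless.
Decomposition 2: common = {A, C, E}, closure = {A, B, C, E} → lossy.
Decomposition 3: common = {D}, closure = {A, B, C, D, E} → lossless.

Decomposition 2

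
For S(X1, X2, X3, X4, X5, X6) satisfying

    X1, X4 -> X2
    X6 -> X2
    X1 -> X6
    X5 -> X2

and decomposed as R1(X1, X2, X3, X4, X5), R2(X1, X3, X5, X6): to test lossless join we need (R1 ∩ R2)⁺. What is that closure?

R1 ∩ R2 = {X1, X3, X5}.
X1 → X6 applies, adding X6
X5 → X2 applies, adding X2
Closure: {X1, X2, X3, X5, X6}.

X1, X2, X3, X5, X6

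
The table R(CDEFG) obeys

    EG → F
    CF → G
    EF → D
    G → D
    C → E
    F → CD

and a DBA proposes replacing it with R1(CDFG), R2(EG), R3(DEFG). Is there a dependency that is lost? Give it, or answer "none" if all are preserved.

Check C → E: no single fragment contains all of {CE}, and the restricted closure of {C} across the fragments never reaches {E}.
EG → F is preserved.
CF → G is preserved.
EF → D is preserved.
G → D is preserved.
F → CD is preserved.

C → E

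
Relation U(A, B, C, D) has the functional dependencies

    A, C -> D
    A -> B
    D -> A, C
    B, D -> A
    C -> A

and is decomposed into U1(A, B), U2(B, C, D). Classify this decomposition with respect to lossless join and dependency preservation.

Lossless test: (B)⁺ = {B}, which is a superkey of neither fragment — lossy.
Dependency preservation: the restricted closure of {D} across the fragments never reaches {A, C}, so D → A, C cannot be enforced without a join — not preserved.

lossy and not dependency-preserving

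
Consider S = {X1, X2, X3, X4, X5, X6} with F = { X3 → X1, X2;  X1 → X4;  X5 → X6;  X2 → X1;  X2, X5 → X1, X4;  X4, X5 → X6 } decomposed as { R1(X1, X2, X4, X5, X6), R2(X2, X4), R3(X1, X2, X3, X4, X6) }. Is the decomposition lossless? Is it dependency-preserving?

lossy but dependency-preserving

Lossless test (chase): Rows 1 and 2 agree on X2; apply X2→X1 and equate their X1 entries. No row becomes fully distinguished — the join is lossy.
Dependency preservation: every FD's attributes lie within a single fragment, so each can be enforced locally — preserved.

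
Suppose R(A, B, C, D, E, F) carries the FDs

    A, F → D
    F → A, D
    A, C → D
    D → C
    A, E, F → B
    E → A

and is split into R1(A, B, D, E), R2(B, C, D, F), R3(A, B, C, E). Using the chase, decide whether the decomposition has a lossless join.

No

Chase test. Columns are A, B, C, D, E, F; row i has aⱼ where attribute j ∈ Ri, else bᵢⱼ.
Initial tableau (one row per fragment):
  row 1: a1 a2 b13 a4 a5 b16
  row 2: b21 a2 a3 a4 b25 a6
  row 3: a1 a2 a3 b34 a5 b36
Rows 1 and 2 agree on D; apply D→C and equate their C entries.
Rows 1 and 3 agree on A, C; apply A, C→D and equate their D entries.
No row becomes fully distinguished — the join is lossy.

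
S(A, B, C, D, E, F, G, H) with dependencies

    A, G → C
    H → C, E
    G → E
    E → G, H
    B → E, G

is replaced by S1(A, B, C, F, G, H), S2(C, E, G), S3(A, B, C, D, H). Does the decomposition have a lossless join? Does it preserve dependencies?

lossy but dependency-preserving

Lossless test (chase): Rows 1 and 3 agree on H; apply H→C, E and equate their C, E entries. Rows 1 and 2 agree on G; apply G→E and equate their E entries. Rows 1 and 2 agree on E; apply E→G, H and equate their G, H entries. Rows 1 and 3 agree on E; apply E→G, H and equate their G, H entries. No row becomes fully distinguished — the join is lossy.
Dependency preservation: H → C, E; E → G, H; B → E, G are not contained in any single fragment, but the restricted closure of each left-hand side across the fragments still reaches the right-hand side; the remaining FDs each lie inside some fragment. All dependencies are preserved.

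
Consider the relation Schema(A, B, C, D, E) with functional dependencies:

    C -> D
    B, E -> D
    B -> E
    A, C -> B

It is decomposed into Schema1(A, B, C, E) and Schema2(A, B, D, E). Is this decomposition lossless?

Yes

Common attributes: Schema1 ∩ Schema2 = {A, B, E}.
Closure of {A, B, E}: B, E → D applies, adding D. So (A, B, E)⁺ = {A, B, D, E}.
This closure contains every attribute of Schema2, so Schema1 ∩ Schema2 → Schema2. The join is lossless.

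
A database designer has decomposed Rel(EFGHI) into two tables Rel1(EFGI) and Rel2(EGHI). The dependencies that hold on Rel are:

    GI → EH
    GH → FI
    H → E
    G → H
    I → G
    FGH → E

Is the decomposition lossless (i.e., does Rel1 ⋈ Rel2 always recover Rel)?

Yes

Common attributes: Rel1 ∩ Rel2 = {EGI}.
Closure of {EGI}: GI → EH applies, adding H; GH → FI applies, adding F. So (EGI)⁺ = {EFGHI}.
This closure contains every attribute of Rel1, so Rel1 ∩ Rel2 → Rel1. The join is lossless.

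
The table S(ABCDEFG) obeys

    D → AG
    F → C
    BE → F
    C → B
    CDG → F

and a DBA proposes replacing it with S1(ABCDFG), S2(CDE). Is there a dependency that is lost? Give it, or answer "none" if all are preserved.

BE → F

Check BE → F: no single fragment contains all of {BEF}, and the restricted closure of {BE} across the fragments never reaches {F}.
D → AG is preserved.
F → C is preserved.
C → B is preserved.
CDG → F is preserved.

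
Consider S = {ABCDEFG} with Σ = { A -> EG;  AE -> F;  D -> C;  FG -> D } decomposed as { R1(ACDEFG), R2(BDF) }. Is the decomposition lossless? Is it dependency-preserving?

Lossless test: (DF)⁺ = {CDF}, which is a superkey of neither fragment — lossy.
Dependency preservation: every FD's attributes lie within a single fragment, so each can be enforced locally — preserved.

lossy but dependency-preserving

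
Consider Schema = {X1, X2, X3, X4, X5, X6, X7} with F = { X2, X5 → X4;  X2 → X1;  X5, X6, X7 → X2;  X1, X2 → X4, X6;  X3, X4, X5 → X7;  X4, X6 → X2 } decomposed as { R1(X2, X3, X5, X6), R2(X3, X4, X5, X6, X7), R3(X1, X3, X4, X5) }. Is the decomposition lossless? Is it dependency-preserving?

Lossless test (chase): Rows 2 and 3 agree on X3, X4, X5; apply X3, X4, X5→X7 and equate their X7 entries. No row becomes fully distinguished — the join is lossy.
Dependency preservation: the restricted closure of {X2, X5} across the fragments never reaches {X4}, so X2, X5 → X4 cannot be enforced without a join — not preserved.

lossy and not dependency-preserving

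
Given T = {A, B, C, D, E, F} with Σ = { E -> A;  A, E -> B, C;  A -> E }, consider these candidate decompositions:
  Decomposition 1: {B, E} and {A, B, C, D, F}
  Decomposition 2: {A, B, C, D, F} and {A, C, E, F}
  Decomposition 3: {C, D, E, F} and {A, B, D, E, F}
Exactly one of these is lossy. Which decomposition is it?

Decomposition 1: common = {B}, closure = {B} → lossy.
Decomposition 2: common = {A, C, F}, closure = {A, B, C, E, F} → lossless.
Decomposition 3: common = {D, E, F}, closure = {A, B, C, D, E, F} → lossless.

Decomposition 1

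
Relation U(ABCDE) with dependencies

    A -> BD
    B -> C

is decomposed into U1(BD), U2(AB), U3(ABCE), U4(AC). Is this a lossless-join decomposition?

No

Chase test. Columns are ABCDE; row i has aⱼ where attribute j ∈ Ui, else bᵢⱼ.
Initial tableau (one row per fragment):
  row 1: b11 a2 b13 a4 b15
  row 2: a1 a2 b23 b24 b25
  row 3: a1 a2 a3 b34 a5
  row 4: a1 b42 a3 b44 b45
Rows 2 and 3 agree on A; apply A→BD and equate their BD entries.
Rows 2 and 4 agree on A; apply A→BD and equate their BD entries.
Rows 1 and 2 agree on B; apply B→C and equate their C entries.
Rows 1 and 3 agree on B; apply B→C and equate their C entries.
No row becomes fully distinguished — the join is lossy.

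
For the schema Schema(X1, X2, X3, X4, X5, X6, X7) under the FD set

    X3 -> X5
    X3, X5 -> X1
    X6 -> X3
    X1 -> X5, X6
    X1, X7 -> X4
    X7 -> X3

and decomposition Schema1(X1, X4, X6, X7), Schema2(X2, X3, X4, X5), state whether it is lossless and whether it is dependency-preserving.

lossy and not dependency-preserving

Lossless test: (X4)⁺ = {X4}, which is a superkey of neither fragment — lossy.
Dependency preservation: the restricted closure of {X3, X5} across the fragments never reaches {X1}, so X3, X5 → X1 cannot be enforced without a join — not preserved.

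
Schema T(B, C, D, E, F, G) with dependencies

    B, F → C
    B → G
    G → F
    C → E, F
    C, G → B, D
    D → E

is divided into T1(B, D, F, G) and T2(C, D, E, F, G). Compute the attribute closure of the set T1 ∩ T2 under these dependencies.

T1 ∩ T2 = {D, F, G}.
D → E applies, adding E
Closure: {D, E, F, G}.

D, E, F, G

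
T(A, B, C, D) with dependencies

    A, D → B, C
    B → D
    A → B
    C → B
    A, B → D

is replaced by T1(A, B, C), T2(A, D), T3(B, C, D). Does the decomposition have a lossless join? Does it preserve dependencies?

Lossless test (chase): Rows 1 and 3 agree on B; apply B→D and equate their D entries. Rows 1 and 2 agree on A; apply A→B and equate their B entries. Rows 1 and 2 agree on A, D; apply A, D→B, C and equate their B, C entries. Row 1 is now all distinguished symbols — the join is lossless.
Dependency preservation: A, D → B, C; A, B → D are not contained in any single fragment, but the restricted closure of each left-hand side across the fragments still reaches the right-hand side; the remaining FDs each lie inside some fragment. All dependencies are preserved.

lossless and dependency-preserving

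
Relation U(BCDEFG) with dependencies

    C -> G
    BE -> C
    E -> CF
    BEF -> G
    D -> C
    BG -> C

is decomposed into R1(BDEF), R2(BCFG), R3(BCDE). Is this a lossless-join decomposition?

Chase test. Columns are BCDEFG; row i has aⱼ where attribute j ∈ Ri, else bᵢⱼ.
Initial tableau (one row per fragment):
  row 1: a1 b12 a3 a4 a5 b16
  row 2: a1 a2 b23 b24 a5 a6
  row 3: a1 a2 a3 a4 b35 b36
Rows 2 and 3 agree on C; apply C→G and equate their G entries.
Rows 1 and 3 agree on BE; apply BE→C and equate their C entries.
Rows 1 and 3 agree on E; apply E→CF and equate their CF entries.
Rows 1 and 3 agree on BEF; apply BEF→G and equate their G entries.
Row 1 is now all distinguished symbols — the join is lossless.

Yes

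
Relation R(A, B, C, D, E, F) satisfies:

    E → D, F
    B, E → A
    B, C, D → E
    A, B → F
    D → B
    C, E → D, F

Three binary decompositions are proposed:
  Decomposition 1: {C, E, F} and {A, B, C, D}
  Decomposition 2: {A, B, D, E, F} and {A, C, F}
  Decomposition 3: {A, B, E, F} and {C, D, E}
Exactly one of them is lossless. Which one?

Decomposition 1: common = {C}, closure = {C} → lossy.
Decomposition 2: common = {A, F}, closure = {A, F} → lossy.
Decomposition 3: common = {E}, closure = {A, B, D, E, F} → lossless.

Decomposition 3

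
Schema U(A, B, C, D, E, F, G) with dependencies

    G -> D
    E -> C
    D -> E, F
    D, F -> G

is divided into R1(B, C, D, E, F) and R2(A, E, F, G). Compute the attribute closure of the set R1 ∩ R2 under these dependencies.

C, E, F

R1 ∩ R2 = {E, F}.
E → C applies, adding C
Closure: {C, E, F}.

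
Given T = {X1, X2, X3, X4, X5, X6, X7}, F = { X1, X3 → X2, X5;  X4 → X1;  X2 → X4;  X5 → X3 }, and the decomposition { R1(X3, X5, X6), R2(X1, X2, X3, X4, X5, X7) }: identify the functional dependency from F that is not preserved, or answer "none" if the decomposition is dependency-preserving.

none

X1, X3 → X2, X5 lies within R2.
X4 → X1 lies within R2.
X2 → X4 lies within R2.
X5 → X3 lies within R1.
Every dependency is enforceable on the fragments, so the decomposition is dependency-preserving.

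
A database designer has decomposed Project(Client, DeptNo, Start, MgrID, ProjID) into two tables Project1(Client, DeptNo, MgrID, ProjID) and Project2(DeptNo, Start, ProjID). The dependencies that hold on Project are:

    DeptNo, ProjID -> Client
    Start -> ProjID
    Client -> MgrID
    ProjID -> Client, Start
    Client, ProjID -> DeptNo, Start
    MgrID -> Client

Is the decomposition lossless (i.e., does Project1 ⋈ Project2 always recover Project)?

Yes

Common attributes: Project1 ∩ Project2 = {DeptNo, ProjID}.
Closure of {DeptNo, ProjID}: DeptNo, ProjID → Client applies, adding Client; Client → MgrID applies, adding MgrID; ProjID → Client, Start applies, adding Start. So (DeptNo, ProjID)⁺ = {Client, DeptNo, Start, MgrID, ProjID}.
This closure contains every attribute of Project1, so Project1 ∩ Project2 → Project1. The join is lossless.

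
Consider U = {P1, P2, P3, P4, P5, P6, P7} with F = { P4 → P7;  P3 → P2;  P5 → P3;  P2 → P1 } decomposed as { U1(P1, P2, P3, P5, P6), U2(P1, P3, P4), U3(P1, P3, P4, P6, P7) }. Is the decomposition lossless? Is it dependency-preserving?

lossy but dependency-preserving

Lossless test (chase): Rows 2 and 3 agree on P4; apply P4→P7 and equate their P7 entries. Rows 1 and 2 agree on P3; apply P3→P2 and equate their P2 entries. Rows 1 and 3 agree on P3; apply P3→P2 and equate their P2 entries. No row becomes fully distinguished — the join is lossy.
Dependency preservation: every FD's attributes lie within a single fragment, so each can be enforced locally — preserved.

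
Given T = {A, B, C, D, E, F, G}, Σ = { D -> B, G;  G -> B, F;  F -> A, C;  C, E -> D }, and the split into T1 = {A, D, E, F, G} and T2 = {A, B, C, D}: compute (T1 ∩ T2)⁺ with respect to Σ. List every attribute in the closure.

T1 ∩ T2 = {A, D}.
D → B, G applies, adding B, G
G → B, F applies, adding F
F → A, C applies, adding C
Closure: {A, B, C, D, F, G}.

A, B, C, D, F, G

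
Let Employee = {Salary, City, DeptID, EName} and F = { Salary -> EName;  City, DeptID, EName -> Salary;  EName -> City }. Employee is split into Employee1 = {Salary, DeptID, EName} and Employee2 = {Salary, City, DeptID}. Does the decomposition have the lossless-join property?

Common attributes: Employee1 ∩ Employee2 = {Salary, DeptID}.
Closure of {Salary, DeptID}: Salary → EName applies, adding EName; EName → City applies, adding City. So (Salary, DeptID)⁺ = {Salary, City, DeptID, EName}.
This closure contains every attribute of Employee1, so Employee1 ∩ Employee2 → Employee1. The join is lossless.

Yes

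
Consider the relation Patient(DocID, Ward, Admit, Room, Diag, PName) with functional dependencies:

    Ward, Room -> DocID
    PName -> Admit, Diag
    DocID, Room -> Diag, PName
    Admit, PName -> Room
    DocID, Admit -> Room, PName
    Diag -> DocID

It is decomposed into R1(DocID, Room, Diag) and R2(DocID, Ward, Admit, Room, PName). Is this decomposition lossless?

Yes

Common attributes: R1 ∩ R2 = {DocID, Room}.
Closure of {DocID, Room}: DocID, Room → Diag, PName applies, adding Diag, PName; PName → Admit, Diag applies, adding Admit. So (DocID, Room)⁺ = {DocID, Admit, Room, Diag, PName}.
This closure contains every attribute of R1, so R1 ∩ R2 → R1. The join is lossless.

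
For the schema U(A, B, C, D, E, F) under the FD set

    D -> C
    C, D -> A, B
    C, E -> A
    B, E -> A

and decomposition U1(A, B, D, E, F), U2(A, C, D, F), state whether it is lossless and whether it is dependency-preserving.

Lossless test: (A, D, F)⁺ = {A, B, C, D, F}, which contains all of one fragment — lossless.
Dependency preservation: the restricted closure of {C, E} across the fragments never reaches {A}, so C, E → A cannot be enforced without a join — not preserved.

lossless but not dependency-preserving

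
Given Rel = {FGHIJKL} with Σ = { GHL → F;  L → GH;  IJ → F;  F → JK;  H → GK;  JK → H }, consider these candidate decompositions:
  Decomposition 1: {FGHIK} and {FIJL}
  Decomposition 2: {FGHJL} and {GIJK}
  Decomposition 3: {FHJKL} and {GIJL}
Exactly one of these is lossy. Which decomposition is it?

Decomposition 2

Decomposition 1: common = {FI}, closure = {FGHIJK} → lossless.
Decomposition 2: common = {GJ}, closure = {GJ} → lossy.
Decomposition 3: common = {JL}, closure = {FGHJKL} → lossless.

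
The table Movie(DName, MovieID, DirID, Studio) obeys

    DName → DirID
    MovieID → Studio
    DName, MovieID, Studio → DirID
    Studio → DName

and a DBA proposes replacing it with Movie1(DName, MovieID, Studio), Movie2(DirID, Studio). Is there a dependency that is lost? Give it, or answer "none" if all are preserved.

Check DName → DirID: no single fragment contains all of {DName, DirID}, and the restricted closure of {DName} across the fragments never reaches {DirID}.
MovieID → Studio is preserved.
DName, MovieID, Studio → DirID is preserved.
Studio → DName is preserved.

DName → DirID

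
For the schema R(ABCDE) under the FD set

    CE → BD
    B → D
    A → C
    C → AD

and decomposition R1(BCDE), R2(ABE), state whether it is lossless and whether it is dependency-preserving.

lossy and not dependency-preserving

Lossless test: (BE)⁺ = {BDE}, which is a superkey of neither fragment — lossy.
Dependency preservation: the restricted closure of {A} across the fragments never reaches {C}, so A → C cannot be enforced without a join — not preserved.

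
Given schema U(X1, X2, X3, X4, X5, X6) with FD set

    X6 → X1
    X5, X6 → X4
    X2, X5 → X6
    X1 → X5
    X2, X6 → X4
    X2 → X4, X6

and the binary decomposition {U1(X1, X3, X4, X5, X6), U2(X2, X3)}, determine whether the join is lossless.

Common attributes: U1 ∩ U2 = {X3}.
No dependency enlarges {X3}, so (X3)⁺ = {X3}.
The closure contains neither all of U1 = {X1, X3, X4, X5, X6} nor all of U2 = {X2, X3}, so the common attributes are not a superkey of either fragment. The join is lossy.

No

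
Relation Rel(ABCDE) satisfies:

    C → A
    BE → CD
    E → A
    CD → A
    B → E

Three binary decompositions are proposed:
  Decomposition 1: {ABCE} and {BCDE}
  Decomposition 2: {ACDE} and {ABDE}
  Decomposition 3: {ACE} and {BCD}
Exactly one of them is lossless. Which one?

Decomposition 1: common = {BCE}, closure = {ABCDE} → lossless.
Decomposition 2: common = {ADE}, closure = {ADE} → lossy.
Decomposition 3: common = {C}, closure = {AC} → lossy.

Decomposition 1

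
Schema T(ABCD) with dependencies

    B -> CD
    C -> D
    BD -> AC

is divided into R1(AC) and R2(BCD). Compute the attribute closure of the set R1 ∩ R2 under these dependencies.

R1 ∩ R2 = {C}.
C → D applies, adding D
Closure: {CD}.

CD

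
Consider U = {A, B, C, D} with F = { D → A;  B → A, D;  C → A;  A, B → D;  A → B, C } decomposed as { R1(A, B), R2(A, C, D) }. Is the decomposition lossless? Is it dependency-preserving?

lossless and dependency-preserving

Lossless test: (A)⁺ = {A, B, C, D}, which contains all of one fragment — lossless.
Dependency preservation: B → A, D; A, B → D; A → B, C are not contained in any single fragment, but the restricted closure of each left-hand side across the fragments still reaches the right-hand side; the remaining FDs each lie inside some fragment. All dependencies are preserved.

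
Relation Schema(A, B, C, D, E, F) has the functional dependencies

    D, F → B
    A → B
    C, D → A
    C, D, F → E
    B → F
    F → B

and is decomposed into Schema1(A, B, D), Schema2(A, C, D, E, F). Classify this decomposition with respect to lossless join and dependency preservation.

lossless but not dependency-preserving

Lossless test: (A, D)⁺ = {A, B, D, F}, which contains all of one fragment — lossless.
Dependency preservation: the restricted closure of {D, F} across the fragments never reaches {B}, so D, F → B cannot be enforced without a join — not preserved.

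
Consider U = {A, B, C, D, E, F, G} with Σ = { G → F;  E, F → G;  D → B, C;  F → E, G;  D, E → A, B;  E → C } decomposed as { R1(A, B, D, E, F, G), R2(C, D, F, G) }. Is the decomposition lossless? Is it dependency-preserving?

Lossless test: (D, F, G)⁺ = {A, B, C, D, E, F, G}, which contains all of one fragment — lossless.
Dependency preservation: the restricted closure of {E} across the fragments never reaches {C}, so E → C cannot be enforced without a join — not preserved.

lossless but not dependency-preserving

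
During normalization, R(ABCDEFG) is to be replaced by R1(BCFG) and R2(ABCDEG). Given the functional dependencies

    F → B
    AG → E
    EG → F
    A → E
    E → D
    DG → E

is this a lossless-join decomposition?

No

Common attributes: R1 ∩ R2 = {BCG}.
No dependency enlarges {BCG}, so (BCG)⁺ = {BCG}.
The closure contains neither all of R1 = {BCFG} nor all of R2 = {ABCDEG}, so the common attributes are not a superkey of either fragment. The join is lossy.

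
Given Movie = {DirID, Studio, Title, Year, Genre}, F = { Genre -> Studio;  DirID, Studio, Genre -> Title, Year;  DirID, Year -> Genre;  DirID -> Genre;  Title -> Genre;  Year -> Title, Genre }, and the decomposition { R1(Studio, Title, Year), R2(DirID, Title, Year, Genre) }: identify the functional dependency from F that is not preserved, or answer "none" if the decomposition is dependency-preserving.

Genre -> Studio

Check Genre → Studio: no single fragment contains all of {Studio, Genre}, and the restricted closure of {Genre} across the fragments never reaches {Studio}.
DirID, Studio, Genre → Title, Year is preserved.
DirID, Year → Genre is preserved.
DirID → Genre is preserved.
Title → Genre is preserved.
Year → Title, Genre is preserved.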